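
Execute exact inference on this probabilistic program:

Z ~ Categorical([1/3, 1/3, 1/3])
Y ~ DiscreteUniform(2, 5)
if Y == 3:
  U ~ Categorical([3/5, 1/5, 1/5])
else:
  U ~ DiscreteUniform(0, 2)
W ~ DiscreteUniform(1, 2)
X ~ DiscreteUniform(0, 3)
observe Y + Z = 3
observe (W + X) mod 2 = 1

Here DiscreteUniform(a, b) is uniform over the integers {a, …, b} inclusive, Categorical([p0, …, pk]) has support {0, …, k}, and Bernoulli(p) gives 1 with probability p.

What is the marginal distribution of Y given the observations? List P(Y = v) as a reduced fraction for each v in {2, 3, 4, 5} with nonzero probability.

P(Y=2) = 1/2, P(Y=3) = 1/2

Enumerate traces; 24 have nonzero weight after conditioning:
  (Z=0, Y=3, U=0, W=1, X=0) weight 1/160
  (Z=0, Y=3, U=0, W=1, X=2) weight 1/160
  (Z=0, Y=3, U=0, W=2, X=1) weight 1/160
  (Z=0, Y=3, U=0, W=2, X=3) weight 1/160
  (Z=0, Y=3, U=1, W=1, X=0) weight 1/480
  (Z=0, Y=3, U=1, W=1, X=2) weight 1/480
  (Z=0, Y=3, U=1, W=2, X=1) weight 1/480
  (Z=0, Y=3, U=1, W=2, X=3) weight 1/480
  (Z=1, Y=2, U=0, W=1, X=0) weight 1/288
  … 15 more
Group by Y:
  weight(Y=2) = 1/24
  weight(Y=3) = 1/24
Total weight = 1/24 + 1/24 = 1/12
P(Y=2 | obs) = 1/24 / 1/12 = 1/2
P(Y=3 | obs) = 1/24 / 1/12 = 1/2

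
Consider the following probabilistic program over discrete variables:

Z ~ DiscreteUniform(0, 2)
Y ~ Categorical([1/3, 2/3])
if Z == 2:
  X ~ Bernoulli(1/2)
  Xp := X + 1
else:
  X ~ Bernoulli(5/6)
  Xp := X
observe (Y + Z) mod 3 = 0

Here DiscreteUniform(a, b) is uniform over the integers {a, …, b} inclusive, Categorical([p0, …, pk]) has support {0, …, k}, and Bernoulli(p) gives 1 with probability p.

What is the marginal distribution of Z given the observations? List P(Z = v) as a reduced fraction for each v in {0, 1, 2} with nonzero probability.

Enumerate traces; 4 have nonzero weight after conditioning:
  (Z=0, Y=0, X=0) weight 1/54
  (Z=0, Y=0, X=1) weight 5/54
  (Z=2, Y=1, X=0) weight 1/9
  (Z=2, Y=1, X=1) weight 1/9
Group by Z:
  weight(Z=0) = 1/9
  weight(Z=2) = 2/9
Total weight = 1/9 + 2/9 = 1/3
P(Z=0 | obs) = 1/9 / 1/3 = 1/3
P(Z=2 | obs) = 2/9 / 1/3 = 2/3

P(Z=0) = 1/3, P(Z=2) = 2/3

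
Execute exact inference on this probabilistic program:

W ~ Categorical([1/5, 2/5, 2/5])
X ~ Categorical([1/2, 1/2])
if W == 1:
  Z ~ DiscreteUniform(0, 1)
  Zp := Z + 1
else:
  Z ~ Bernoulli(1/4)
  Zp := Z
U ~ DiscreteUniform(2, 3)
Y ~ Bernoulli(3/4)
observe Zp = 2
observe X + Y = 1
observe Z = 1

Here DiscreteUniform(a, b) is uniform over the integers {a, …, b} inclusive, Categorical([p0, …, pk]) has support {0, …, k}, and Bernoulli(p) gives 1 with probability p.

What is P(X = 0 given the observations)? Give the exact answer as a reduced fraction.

Enumerate traces; 4 have nonzero weight after conditioning:
  (W=1, X=0, Z=1, U=2, Y=1) weight 3/80
  (W=1, X=0, Z=1, U=3, Y=1) weight 3/80
  (W=1, X=1, Z=1, U=2, Y=0) weight 1/80
  (W=1, X=1, Z=1, U=3, Y=0) weight 1/80
Group by X:
  weight(X=0) = 3/40
  weight(X=1) = 1/40
Total weight = 3/40 + 1/40 = 1/10
P(X=0 | obs) = 3/40 / 1/10 = 3/4
P(X=1 | obs) = 1/40 / 1/10 = 1/4

P(X = 0 | obs) = 3/4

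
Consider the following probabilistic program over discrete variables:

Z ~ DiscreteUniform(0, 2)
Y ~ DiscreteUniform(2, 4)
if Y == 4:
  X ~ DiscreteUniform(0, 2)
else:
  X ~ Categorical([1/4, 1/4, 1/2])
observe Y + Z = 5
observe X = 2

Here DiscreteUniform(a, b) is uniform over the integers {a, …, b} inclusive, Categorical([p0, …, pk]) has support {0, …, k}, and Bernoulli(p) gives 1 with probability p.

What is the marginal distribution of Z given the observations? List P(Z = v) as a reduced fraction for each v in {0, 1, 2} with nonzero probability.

Enumerate traces; 2 have nonzero weight after conditioning:
  (Z=1, Y=4, X=2) weight 1/27
  (Z=2, Y=3, X=2) weight 1/18
Group by Z:
  weight(Z=1) = 1/27
  weight(Z=2) = 1/18
Total weight = 1/27 + 1/18 = 5/54
P(Z=1 | obs) = 1/27 / 5/54 = 2/5
P(Z=2 | obs) = 1/18 / 5/54 = 3/5

P(Z=1) = 2/5, P(Z=2) = 3/5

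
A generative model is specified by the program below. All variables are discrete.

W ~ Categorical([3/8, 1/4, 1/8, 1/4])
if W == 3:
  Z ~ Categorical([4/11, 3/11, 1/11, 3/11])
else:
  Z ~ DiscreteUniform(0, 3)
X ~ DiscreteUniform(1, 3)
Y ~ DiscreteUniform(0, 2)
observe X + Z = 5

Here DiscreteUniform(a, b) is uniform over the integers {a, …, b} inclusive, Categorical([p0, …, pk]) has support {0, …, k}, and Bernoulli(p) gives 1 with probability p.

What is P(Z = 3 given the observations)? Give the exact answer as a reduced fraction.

P(Z = 3 | obs) = 45/82

Enumerate traces; 24 have nonzero weight after conditioning:
  (W=0, Z=2, X=3, Y=0) weight 1/96
  (W=0, Z=2, X=3, Y=1) weight 1/96
  (W=0, Z=2, X=3, Y=2) weight 1/96
  (W=0, Z=3, X=2, Y=0) weight 1/96
  (W=0, Z=3, X=2, Y=1) weight 1/96
  (W=0, Z=3, X=2, Y=2) weight 1/96
  (W=1, Z=2, X=3, Y=0) weight 1/144
  (W=1, Z=2, X=3, Y=1) weight 1/144
  … 16 more
Group by Z:
  weight(Z=2) = 37/528
  weight(Z=3) = 15/176
Total weight = 37/528 + 15/176 = 41/264
P(Z=2 | obs) = 37/528 / 41/264 = 37/82
P(Z=3 | obs) = 15/176 / 41/264 = 45/82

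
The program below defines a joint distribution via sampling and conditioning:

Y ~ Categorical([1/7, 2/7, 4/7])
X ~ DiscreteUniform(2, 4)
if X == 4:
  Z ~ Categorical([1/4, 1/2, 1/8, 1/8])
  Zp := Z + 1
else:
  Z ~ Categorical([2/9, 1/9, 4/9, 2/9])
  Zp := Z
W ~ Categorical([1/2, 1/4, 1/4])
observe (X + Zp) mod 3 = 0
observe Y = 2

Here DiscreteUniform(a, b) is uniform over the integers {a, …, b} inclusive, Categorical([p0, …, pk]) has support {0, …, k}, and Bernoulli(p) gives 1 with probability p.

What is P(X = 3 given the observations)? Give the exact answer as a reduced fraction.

Enumerate traces; 12 have nonzero weight after conditioning:
  (Y=2, X=2, Z=1, W=0) weight 2/189
  (Y=2, X=2, Z=1, W=1) weight 1/189
  (Y=2, X=2, Z=1, W=2) weight 1/189
  (Y=2, X=3, Z=0, W=0) weight 4/189
  (Y=2, X=3, Z=0, W=1) weight 2/189
  (Y=2, X=3, Z=0, W=2) weight 2/189
  (Y=2, X=3, Z=3, W=0) weight 4/189
  (Y=2, X=3, Z=3, W=1) weight 2/189
  (Y=2, X=4, Z=1, W=0) weight 1/21
  … 3 more
Group by X:
  weight(X=2) = 4/189
  weight(X=3) = 16/189
  weight(X=4) = 2/21
Total weight = 4/189 + 16/189 + 2/21 = 38/189
P(X=2 | obs) = 4/189 / 38/189 = 2/19
P(X=3 | obs) = 16/189 / 38/189 = 8/19
P(X=4 | obs) = 2/21 / 38/189 = 9/19

P(X = 3 | obs) = 8/19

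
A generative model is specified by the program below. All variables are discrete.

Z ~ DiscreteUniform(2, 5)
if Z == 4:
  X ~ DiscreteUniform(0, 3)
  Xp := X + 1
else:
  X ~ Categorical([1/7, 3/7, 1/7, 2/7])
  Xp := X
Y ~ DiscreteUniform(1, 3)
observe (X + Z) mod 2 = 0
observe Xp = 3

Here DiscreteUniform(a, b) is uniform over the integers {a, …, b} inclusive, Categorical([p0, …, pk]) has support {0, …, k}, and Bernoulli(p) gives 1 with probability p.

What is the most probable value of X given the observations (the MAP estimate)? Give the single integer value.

argmax_v P(X = v | obs) = 3

Enumerate traces; 9 have nonzero weight after conditioning:
  (Z=3, X=3, Y=1) weight 1/42
  (Z=3, X=3, Y=2) weight 1/42
  (Z=3, X=3, Y=3) weight 1/42
  (Z=4, X=2, Y=1) weight 1/48
  (Z=4, X=2, Y=2) weight 1/48
  (Z=4, X=2, Y=3) weight 1/48
  (Z=5, X=3, Y=1) weight 1/42
  (Z=5, X=3, Y=2) weight 1/42
  … 1 more
Group by X:
  weight(X=2) = 1/16
  weight(X=3) = 1/7
Total weight = 1/16 + 1/7 = 23/112
P(X=2 | obs) = 1/16 / 23/112 = 7/23
P(X=3 | obs) = 1/7 / 23/112 = 16/23
argmax = 3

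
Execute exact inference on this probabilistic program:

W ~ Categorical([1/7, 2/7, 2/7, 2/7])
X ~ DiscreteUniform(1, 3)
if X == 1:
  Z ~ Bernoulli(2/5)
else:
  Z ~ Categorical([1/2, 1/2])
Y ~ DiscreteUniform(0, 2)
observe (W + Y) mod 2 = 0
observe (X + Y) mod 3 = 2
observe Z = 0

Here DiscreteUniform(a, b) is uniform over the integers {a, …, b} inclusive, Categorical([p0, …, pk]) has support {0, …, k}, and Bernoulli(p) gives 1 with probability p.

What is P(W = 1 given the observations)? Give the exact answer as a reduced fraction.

P(W = 1 | obs) = 2/9

Enumerate traces; 6 have nonzero weight after conditioning:
  (W=0, X=2, Z=0, Y=0) weight 1/126
  (W=0, X=3, Z=0, Y=2) weight 1/126
  (W=1, X=1, Z=0, Y=1) weight 2/105
  (W=2, X=2, Z=0, Y=0) weight 1/63
  (W=2, X=3, Z=0, Y=2) weight 1/63
  (W=3, X=1, Z=0, Y=1) weight 2/105
Group by W:
  weight(W=0) = 1/63
  weight(W=1) = 2/105
  weight(W=2) = 2/63
  weight(W=3) = 2/105
Total weight = 1/63 + 2/105 + 2/63 + 2/105 = 3/35
P(W=0 | obs) = 1/63 / 3/35 = 5/27
P(W=1 | obs) = 2/105 / 3/35 = 2/9
P(W=2 | obs) = 2/63 / 3/35 = 10/27
P(W=3 | obs) = 2/105 / 3/35 = 2/9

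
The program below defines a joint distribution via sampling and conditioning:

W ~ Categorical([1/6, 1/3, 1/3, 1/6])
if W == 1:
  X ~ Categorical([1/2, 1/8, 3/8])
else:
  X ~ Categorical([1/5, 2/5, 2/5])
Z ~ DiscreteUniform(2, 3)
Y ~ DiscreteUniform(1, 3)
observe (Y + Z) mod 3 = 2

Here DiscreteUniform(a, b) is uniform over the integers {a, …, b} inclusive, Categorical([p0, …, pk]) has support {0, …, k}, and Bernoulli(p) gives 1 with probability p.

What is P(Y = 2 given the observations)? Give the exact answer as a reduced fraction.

Enumerate traces; 24 have nonzero weight after conditioning:
  (W=0, X=0, Z=2, Y=3) weight 1/180
  (W=0, X=0, Z=3, Y=2) weight 1/180
  (W=0, X=1, Z=2, Y=3) weight 1/90
  (W=0, X=1, Z=3, Y=2) weight 1/90
  (W=0, X=2, Z=2, Y=3) weight 1/90
  (W=0, X=2, Z=3, Y=2) weight 1/90
  (W=1, X=0, Z=2, Y=3) weight 1/36
  (W=1, X=0, Z=3, Y=2) weight 1/36
  … 16 more
Group by Y:
  weight(Y=2) = 1/6
  weight(Y=3) = 1/6
Total weight = 1/6 + 1/6 = 1/3
P(Y=2 | obs) = 1/6 / 1/3 = 1/2
P(Y=3 | obs) = 1/6 / 1/3 = 1/2

P(Y = 2 | obs) = 1/2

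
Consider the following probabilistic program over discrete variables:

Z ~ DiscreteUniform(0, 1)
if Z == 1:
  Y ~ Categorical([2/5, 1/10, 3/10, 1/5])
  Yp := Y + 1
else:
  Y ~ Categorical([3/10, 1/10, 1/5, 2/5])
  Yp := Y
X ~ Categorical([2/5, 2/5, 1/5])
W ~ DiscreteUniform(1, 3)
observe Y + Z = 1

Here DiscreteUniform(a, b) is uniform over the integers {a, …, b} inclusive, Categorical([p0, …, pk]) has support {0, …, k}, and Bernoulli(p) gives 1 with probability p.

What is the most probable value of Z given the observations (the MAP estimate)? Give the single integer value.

argmax_v P(Z = v | obs) = 1

Enumerate traces; 18 have nonzero weight after conditioning:
  (Z=0, Y=1, X=0, W=1) weight 1/150
  (Z=0, Y=1, X=0, W=2) weight 1/150
  (Z=0, Y=1, X=0, W=3) weight 1/150
  (Z=0, Y=1, X=1, W=1) weight 1/150
  (Z=0, Y=1, X=1, W=2) weight 1/150
  (Z=0, Y=1, X=1, W=3) weight 1/150
  (Z=0, Y=1, X=2, W=1) weight 1/300
  (Z=0, Y=1, X=2, W=2) weight 1/300
  (Z=1, Y=0, X=0, W=1) weight 2/75
  … 9 more
Group by Z:
  weight(Z=0) = 1/20
  weight(Z=1) = 1/5
Total weight = 1/20 + 1/5 = 1/4
P(Z=0 | obs) = 1/20 / 1/4 = 1/5
P(Z=1 | obs) = 1/5 / 1/4 = 4/5
argmax = 1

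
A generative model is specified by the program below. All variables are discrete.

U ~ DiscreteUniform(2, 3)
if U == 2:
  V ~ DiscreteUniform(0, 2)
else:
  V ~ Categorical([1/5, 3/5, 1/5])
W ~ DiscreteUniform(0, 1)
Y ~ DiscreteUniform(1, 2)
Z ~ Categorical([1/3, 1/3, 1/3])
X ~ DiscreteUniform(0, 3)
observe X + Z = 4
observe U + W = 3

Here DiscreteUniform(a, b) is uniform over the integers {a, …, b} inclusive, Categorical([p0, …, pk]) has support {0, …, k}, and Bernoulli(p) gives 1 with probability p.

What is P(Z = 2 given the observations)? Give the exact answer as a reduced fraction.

Enumerate traces; 24 have nonzero weight after conditioning:
  (U=2, V=0, W=1, Y=1, Z=1, X=3) weight 1/288
  (U=2, V=0, W=1, Y=1, Z=2, X=2) weight 1/288
  (U=2, V=0, W=1, Y=2, Z=1, X=3) weight 1/288
  (U=2, V=0, W=1, Y=2, Z=2, X=2) weight 1/288
  (U=2, V=1, W=1, Y=1, Z=1, X=3) weight 1/288
  (U=2, V=1, W=1, Y=1, Z=2, X=2) weight 1/288
  (U=2, V=1, W=1, Y=2, Z=1, X=3) weight 1/288
  (U=2, V=1, W=1, Y=2, Z=2, X=2) weight 1/288
  … 16 more
Group by Z:
  weight(Z=1) = 1/24
  weight(Z=2) = 1/24
Total weight = 1/24 + 1/24 = 1/12
P(Z=1 | obs) = 1/24 / 1/12 = 1/2
P(Z=2 | obs) = 1/24 / 1/12 = 1/2

P(Z = 2 | obs) = 1/2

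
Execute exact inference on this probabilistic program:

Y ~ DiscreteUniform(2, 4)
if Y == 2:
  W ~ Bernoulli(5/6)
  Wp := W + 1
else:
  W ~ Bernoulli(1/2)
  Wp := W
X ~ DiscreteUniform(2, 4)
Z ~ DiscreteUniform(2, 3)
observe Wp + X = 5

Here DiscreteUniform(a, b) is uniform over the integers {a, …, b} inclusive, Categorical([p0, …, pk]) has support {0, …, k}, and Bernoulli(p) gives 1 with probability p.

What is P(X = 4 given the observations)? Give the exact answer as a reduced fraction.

Enumerate traces; 8 have nonzero weight after conditioning:
  (Y=2, W=0, X=4, Z=2) weight 1/108
  (Y=2, W=0, X=4, Z=3) weight 1/108
  (Y=2, W=1, X=3, Z=2) weight 5/108
  (Y=2, W=1, X=3, Z=3) weight 5/108
  (Y=3, W=1, X=4, Z=2) weight 1/36
  (Y=3, W=1, X=4, Z=3) weight 1/36
  (Y=4, W=1, X=4, Z=2) weight 1/36
  (Y=4, W=1, X=4, Z=3) weight 1/36
Group by X:
  weight(X=3) = 5/54
  weight(X=4) = 7/54
Total weight = 5/54 + 7/54 = 2/9
P(X=3 | obs) = 5/54 / 2/9 = 5/12
P(X=4 | obs) = 7/54 / 2/9 = 7/12

P(X = 4 | obs) = 7/12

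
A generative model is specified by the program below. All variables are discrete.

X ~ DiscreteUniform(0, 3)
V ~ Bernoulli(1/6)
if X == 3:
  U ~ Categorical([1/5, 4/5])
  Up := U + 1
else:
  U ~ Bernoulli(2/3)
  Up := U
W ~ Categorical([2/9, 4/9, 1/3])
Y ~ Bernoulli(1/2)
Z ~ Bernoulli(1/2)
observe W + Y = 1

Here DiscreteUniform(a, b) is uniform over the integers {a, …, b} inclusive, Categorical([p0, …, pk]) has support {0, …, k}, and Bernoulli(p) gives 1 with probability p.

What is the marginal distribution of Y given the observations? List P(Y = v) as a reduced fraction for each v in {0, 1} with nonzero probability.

Enumerate traces; 64 have nonzero weight after conditioning:
  (X=0, V=0, U=0, W=0, Y=1, Z=0) weight 5/1296
  (X=0, V=0, U=0, W=0, Y=1, Z=1) weight 5/1296
  (X=0, V=0, U=0, W=1, Y=0, Z=0) weight 5/648
  (X=0, V=0, U=0, W=1, Y=0, Z=1) weight 5/648
  (X=0, V=0, U=1, W=0, Y=1, Z=0) weight 5/648
  (X=0, V=0, U=1, W=0, Y=1, Z=1) weight 5/648
  (X=0, V=0, U=1, W=1, Y=0, Z=0) weight 5/324
  (X=0, V=0, U=1, W=1, Y=0, Z=1) weight 5/324
  … 56 more
Group by Y:
  weight(Y=0) = 2/9
  weight(Y=1) = 1/9
Total weight = 2/9 + 1/9 = 1/3
P(Y=0 | obs) = 2/9 / 1/3 = 2/3
P(Y=1 | obs) = 1/9 / 1/3 = 1/3

P(Y=0) = 2/3, P(Y=1) = 1/3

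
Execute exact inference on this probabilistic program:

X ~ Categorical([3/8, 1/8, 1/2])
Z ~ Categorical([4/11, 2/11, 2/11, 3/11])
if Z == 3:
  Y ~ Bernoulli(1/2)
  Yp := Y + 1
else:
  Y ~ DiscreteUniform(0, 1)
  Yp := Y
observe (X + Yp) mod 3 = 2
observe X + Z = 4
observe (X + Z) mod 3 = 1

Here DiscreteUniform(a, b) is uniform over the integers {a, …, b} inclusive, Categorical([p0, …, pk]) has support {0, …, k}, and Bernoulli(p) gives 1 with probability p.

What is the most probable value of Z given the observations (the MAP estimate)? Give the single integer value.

Enumerate traces; 2 have nonzero weight after conditioning:
  (X=1, Z=3, Y=0) weight 3/176
  (X=2, Z=2, Y=0) weight 1/22
Group by Z:
  weight(Z=2) = 1/22
  weight(Z=3) = 3/176
Total weight = 1/22 + 3/176 = 1/16
P(Z=2 | obs) = 1/22 / 1/16 = 8/11
P(Z=3 | obs) = 3/176 / 1/16 = 3/11
argmax = 2

argmax_v P(Z = v | obs) = 2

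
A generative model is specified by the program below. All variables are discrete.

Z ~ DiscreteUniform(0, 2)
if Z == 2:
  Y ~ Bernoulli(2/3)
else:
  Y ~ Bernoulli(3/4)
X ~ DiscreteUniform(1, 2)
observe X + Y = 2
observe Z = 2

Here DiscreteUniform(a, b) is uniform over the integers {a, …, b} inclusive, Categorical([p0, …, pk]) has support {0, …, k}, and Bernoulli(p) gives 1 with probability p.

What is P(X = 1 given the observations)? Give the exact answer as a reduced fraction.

P(X = 1 | obs) = 2/3

Enumerate traces; 2 have nonzero weight after conditioning:
  (Z=2, Y=0, X=2) weight 1/18
  (Z=2, Y=1, X=1) weight 1/9
Group by X:
  weight(X=1) = 1/9
  weight(X=2) = 1/18
Total weight = 1/9 + 1/18 = 1/6
P(X=1 | obs) = 1/9 / 1/6 = 2/3
P(X=2 | obs) = 1/18 / 1/6 = 1/3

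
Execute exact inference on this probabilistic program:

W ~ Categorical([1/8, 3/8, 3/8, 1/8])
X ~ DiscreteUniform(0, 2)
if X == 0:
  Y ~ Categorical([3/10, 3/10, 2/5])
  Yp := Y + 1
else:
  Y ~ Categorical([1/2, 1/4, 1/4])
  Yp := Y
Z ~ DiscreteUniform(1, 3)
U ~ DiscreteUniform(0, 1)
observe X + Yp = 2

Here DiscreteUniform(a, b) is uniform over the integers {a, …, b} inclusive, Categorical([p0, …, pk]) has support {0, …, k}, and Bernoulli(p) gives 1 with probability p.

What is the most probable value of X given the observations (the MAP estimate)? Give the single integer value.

argmax_v P(X = v | obs) = 2

Enumerate traces; 72 have nonzero weight after conditioning:
  (W=0, X=0, Y=1, Z=1, U=0) weight 1/480
  (W=0, X=0, Y=1, Z=1, U=1) weight 1/480
  (W=0, X=0, Y=1, Z=2, U=0) weight 1/480
  (W=0, X=0, Y=1, Z=2, U=1) weight 1/480
  (W=0, X=0, Y=1, Z=3, U=0) weight 1/480
  (W=0, X=0, Y=1, Z=3, U=1) weight 1/480
  (W=0, X=1, Y=1, Z=1, U=0) weight 1/576
  (W=0, X=1, Y=1, Z=1, U=1) weight 1/576
  (W=0, X=2, Y=0, Z=1, U=0) weight 1/288
  … 63 more
Group by X:
  weight(X=0) = 1/10
  weight(X=1) = 1/12
  weight(X=2) = 1/6
Total weight = 1/10 + 1/12 + 1/6 = 7/20
P(X=0 | obs) = 1/10 / 7/20 = 2/7
P(X=1 | obs) = 1/12 / 7/20 = 5/21
P(X=2 | obs) = 1/6 / 7/20 = 10/21
argmax = 2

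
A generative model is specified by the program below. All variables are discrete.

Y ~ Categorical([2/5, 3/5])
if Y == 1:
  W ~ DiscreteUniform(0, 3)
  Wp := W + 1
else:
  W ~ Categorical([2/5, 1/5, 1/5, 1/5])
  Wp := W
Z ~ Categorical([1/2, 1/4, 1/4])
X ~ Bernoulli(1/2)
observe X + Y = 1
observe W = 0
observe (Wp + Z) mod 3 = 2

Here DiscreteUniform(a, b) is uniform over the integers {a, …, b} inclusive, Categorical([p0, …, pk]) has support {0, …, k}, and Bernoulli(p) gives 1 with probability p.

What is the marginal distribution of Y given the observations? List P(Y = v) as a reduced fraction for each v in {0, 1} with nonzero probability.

P(Y=0) = 16/31, P(Y=1) = 15/31

Enumerate traces; 2 have nonzero weight after conditioning:
  (Y=0, W=0, Z=2, X=1) weight 1/50
  (Y=1, W=0, Z=1, X=0) weight 3/160
Group by Y:
  weight(Y=0) = 1/50
  weight(Y=1) = 3/160
Total weight = 1/50 + 3/160 = 31/800
P(Y=0 | obs) = 1/50 / 31/800 = 16/31
P(Y=1 | obs) = 3/160 / 31/800 = 15/31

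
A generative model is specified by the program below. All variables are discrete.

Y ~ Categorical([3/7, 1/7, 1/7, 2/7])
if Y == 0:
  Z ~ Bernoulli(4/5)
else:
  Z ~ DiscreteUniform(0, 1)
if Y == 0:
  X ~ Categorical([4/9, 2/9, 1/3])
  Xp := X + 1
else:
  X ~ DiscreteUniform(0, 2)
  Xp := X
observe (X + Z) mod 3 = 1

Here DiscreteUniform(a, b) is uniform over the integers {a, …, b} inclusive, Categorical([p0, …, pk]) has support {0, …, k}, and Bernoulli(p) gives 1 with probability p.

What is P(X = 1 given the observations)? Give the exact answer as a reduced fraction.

P(X = 1 | obs) = 6/19

Enumerate traces; 8 have nonzero weight after conditioning:
  (Y=0, Z=0, X=1) weight 2/105
  (Y=0, Z=1, X=0) weight 16/105
  (Y=1, Z=0, X=1) weight 1/42
  (Y=1, Z=1, X=0) weight 1/42
  (Y=2, Z=0, X=1) weight 1/42
  (Y=2, Z=1, X=0) weight 1/42
  (Y=3, Z=0, X=1) weight 1/21
  (Y=3, Z=1, X=0) weight 1/21
Group by X:
  weight(X=0) = 26/105
  weight(X=1) = 4/35
Total weight = 26/105 + 4/35 = 38/105
P(X=0 | obs) = 26/105 / 38/105 = 13/19
P(X=1 | obs) = 4/35 / 38/105 = 6/19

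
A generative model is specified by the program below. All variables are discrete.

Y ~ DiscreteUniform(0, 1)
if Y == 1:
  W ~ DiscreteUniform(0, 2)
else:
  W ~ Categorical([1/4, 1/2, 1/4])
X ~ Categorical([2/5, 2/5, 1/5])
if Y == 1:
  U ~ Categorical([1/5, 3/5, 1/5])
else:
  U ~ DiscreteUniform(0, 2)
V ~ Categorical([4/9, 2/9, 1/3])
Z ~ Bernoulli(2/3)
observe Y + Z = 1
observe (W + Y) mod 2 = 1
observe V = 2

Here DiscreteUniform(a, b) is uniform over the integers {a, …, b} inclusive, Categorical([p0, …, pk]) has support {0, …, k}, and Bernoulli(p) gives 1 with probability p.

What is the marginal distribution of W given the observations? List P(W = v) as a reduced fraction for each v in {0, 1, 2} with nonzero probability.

Enumerate traces; 27 have nonzero weight after conditioning:
  (Y=0, W=1, X=0, U=0, V=2, Z=1) weight 1/135
  (Y=0, W=1, X=0, U=1, V=2, Z=1) weight 1/135
  (Y=0, W=1, X=0, U=2, V=2, Z=1) weight 1/135
  (Y=0, W=1, X=1, U=0, V=2, Z=1) weight 1/135
  (Y=0, W=1, X=1, U=1, V=2, Z=1) weight 1/135
  (Y=0, W=1, X=1, U=2, V=2, Z=1) weight 1/135
  (Y=0, W=1, X=2, U=0, V=2, Z=1) weight 1/270
  (Y=0, W=1, X=2, U=1, V=2, Z=1) weight 1/270
  (Y=1, W=0, X=0, U=0, V=2, Z=0) weight 1/675
  (Y=1, W=2, X=0, U=0, V=2, Z=0) weight 1/675
  … 17 more
Group by W:
  weight(W=0) = 1/54
  weight(W=1) = 1/18
  weight(W=2) = 1/54
Total weight = 1/54 + 1/18 + 1/54 = 5/54
P(W=0 | obs) = 1/54 / 5/54 = 1/5
P(W=1 | obs) = 1/18 / 5/54 = 3/5
P(W=2 | obs) = 1/54 / 5/54 = 1/5

P(W=0) = 1/5, P(W=1) = 3/5, P(W=2) = 1/5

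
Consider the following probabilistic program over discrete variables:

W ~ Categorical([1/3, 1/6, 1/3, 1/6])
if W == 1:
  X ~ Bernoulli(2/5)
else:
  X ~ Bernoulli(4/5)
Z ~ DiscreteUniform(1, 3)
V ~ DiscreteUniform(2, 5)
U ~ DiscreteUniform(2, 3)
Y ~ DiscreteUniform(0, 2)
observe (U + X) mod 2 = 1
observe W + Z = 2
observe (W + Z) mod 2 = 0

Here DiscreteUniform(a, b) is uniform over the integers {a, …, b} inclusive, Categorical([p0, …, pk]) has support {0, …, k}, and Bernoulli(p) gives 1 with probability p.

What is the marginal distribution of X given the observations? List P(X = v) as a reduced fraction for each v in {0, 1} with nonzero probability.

P(X=0) = 1/3, P(X=1) = 2/3

Enumerate traces; 48 have nonzero weight after conditioning:
  (W=0, X=0, Z=2, V=2, U=3, Y=0) weight 1/1080
  (W=0, X=0, Z=2, V=2, U=3, Y=1) weight 1/1080
  (W=0, X=0, Z=2, V=2, U=3, Y=2) weight 1/1080
  (W=0, X=0, Z=2, V=3, U=3, Y=0) weight 1/1080
  (W=0, X=0, Z=2, V=3, U=3, Y=1) weight 1/1080
  (W=0, X=0, Z=2, V=3, U=3, Y=2) weight 1/1080
  (W=0, X=0, Z=2, V=4, U=3, Y=0) weight 1/1080
  (W=0, X=0, Z=2, V=4, U=3, Y=1) weight 1/1080
  (W=0, X=1, Z=2, V=2, U=2, Y=0) weight 1/270
  … 39 more
Group by X:
  weight(X=0) = 1/36
  weight(X=1) = 1/18
Total weight = 1/36 + 1/18 = 1/12
P(X=0 | obs) = 1/36 / 1/12 = 1/3
P(X=1 | obs) = 1/18 / 1/12 = 2/3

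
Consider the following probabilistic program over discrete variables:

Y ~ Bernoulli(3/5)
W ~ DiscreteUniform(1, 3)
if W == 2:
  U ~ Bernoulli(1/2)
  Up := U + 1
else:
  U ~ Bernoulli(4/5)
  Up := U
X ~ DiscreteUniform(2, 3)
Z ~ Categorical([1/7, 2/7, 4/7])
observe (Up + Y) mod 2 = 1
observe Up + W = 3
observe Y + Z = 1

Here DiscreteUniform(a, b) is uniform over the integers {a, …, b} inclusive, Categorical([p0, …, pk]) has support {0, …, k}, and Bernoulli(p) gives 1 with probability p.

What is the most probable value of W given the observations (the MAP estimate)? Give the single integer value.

Enumerate traces; 4 have nonzero weight after conditioning:
  (Y=0, W=2, U=0, X=2, Z=1) weight 1/105
  (Y=0, W=2, U=0, X=3, Z=1) weight 1/105
  (Y=1, W=3, U=0, X=2, Z=0) weight 1/350
  (Y=1, W=3, U=0, X=3, Z=0) weight 1/350
Group by W:
  weight(W=2) = 2/105
  weight(W=3) = 1/175
Total weight = 2/105 + 1/175 = 13/525
P(W=2 | obs) = 2/105 / 13/525 = 10/13
P(W=3 | obs) = 1/175 / 13/525 = 3/13
argmax = 2

argmax_v P(W = v | obs) = 2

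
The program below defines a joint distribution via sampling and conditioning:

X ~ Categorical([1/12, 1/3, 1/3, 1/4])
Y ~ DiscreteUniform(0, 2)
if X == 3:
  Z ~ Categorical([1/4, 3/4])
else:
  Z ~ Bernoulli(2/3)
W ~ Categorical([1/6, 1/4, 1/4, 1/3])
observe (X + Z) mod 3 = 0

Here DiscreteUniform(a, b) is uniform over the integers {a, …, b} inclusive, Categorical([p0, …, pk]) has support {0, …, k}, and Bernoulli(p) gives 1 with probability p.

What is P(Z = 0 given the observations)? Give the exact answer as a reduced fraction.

Enumerate traces; 36 have nonzero weight after conditioning:
  (X=0, Y=0, Z=0, W=0) weight 1/648
  (X=0, Y=0, Z=0, W=1) weight 1/432
  (X=0, Y=0, Z=0, W=2) weight 1/432
  (X=0, Y=0, Z=0, W=3) weight 1/324
  (X=0, Y=1, Z=0, W=0) weight 1/648
  (X=0, Y=1, Z=0, W=1) weight 1/432
  (X=0, Y=1, Z=0, W=2) weight 1/432
  (X=0, Y=1, Z=0, W=3) weight 1/324
  (X=2, Y=0, Z=1, W=0) weight 1/81
  … 27 more
Group by Z:
  weight(Z=0) = 13/144
  weight(Z=1) = 2/9
Total weight = 13/144 + 2/9 = 5/16
P(Z=0 | obs) = 13/144 / 5/16 = 13/45
P(Z=1 | obs) = 2/9 / 5/16 = 32/45

P(Z = 0 | obs) = 13/45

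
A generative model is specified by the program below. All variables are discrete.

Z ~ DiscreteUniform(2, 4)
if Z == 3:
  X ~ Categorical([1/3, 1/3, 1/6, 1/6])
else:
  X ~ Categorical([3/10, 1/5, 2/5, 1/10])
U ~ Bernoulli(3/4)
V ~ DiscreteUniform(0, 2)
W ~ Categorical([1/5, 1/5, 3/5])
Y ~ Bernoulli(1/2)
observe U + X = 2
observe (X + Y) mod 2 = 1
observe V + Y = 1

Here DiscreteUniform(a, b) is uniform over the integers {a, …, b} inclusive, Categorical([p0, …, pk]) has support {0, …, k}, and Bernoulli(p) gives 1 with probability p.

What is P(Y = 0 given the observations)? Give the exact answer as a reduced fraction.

P(Y = 0 | obs) = 66/95

Enumerate traces; 18 have nonzero weight after conditioning:
  (Z=2, X=1, U=1, V=1, W=0, Y=0) weight 1/600
  (Z=2, X=1, U=1, V=1, W=1, Y=0) weight 1/600
  (Z=2, X=1, U=1, V=1, W=2, Y=0) weight 1/200
  (Z=2, X=2, U=0, V=0, W=0, Y=1) weight 1/900
  (Z=2, X=2, U=0, V=0, W=1, Y=1) weight 1/900
  (Z=2, X=2, U=0, V=0, W=2, Y=1) weight 1/300
  (Z=3, X=1, U=1, V=1, W=0, Y=0) weight 1/360
  (Z=3, X=1, U=1, V=1, W=1, Y=0) weight 1/360
  … 10 more
Group by Y:
  weight(Y=0) = 11/360
  weight(Y=1) = 29/2160
Total weight = 11/360 + 29/2160 = 19/432
P(Y=0 | obs) = 11/360 / 19/432 = 66/95
P(Y=1 | obs) = 29/2160 / 19/432 = 29/95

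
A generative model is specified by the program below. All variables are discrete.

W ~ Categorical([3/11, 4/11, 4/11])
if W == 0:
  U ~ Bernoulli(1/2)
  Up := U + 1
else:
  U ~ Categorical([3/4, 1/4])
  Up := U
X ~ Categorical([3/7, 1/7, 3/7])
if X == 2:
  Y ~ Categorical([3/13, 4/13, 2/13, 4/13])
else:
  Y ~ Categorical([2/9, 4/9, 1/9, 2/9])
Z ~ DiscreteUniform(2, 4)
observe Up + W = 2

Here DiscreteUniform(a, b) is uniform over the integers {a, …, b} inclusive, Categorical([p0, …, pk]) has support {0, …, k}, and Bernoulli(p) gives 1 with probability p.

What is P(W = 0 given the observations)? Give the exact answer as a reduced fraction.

P(W = 0 | obs) = 3/11

Enumerate traces; 108 have nonzero weight after conditioning:
  (W=0, U=1, X=0, Y=0, Z=2) weight 1/231
  (W=0, U=1, X=0, Y=0, Z=3) weight 1/231
  (W=0, U=1, X=0, Y=0, Z=4) weight 1/231
  (W=0, U=1, X=0, Y=1, Z=2) weight 2/231
  (W=0, U=1, X=0, Y=1, Z=3) weight 2/231
  (W=0, U=1, X=0, Y=1, Z=4) weight 2/231
  (W=0, U=1, X=0, Y=2, Z=2) weight 1/462
  (W=0, U=1, X=0, Y=2, Z=3) weight 1/462
  (W=1, U=1, X=0, Y=0, Z=2) weight 2/693
  (W=2, U=0, X=0, Y=0, Z=2) weight 2/231
  … 98 more
Group by W:
  weight(W=0) = 3/22
  weight(W=1) = 1/11
  weight(W=2) = 3/11
Total weight = 3/22 + 1/11 + 3/11 = 1/2
P(W=0 | obs) = 3/22 / 1/2 = 3/11
P(W=1 | obs) = 1/11 / 1/2 = 2/11
P(W=2 | obs) = 3/11 / 1/2 = 6/11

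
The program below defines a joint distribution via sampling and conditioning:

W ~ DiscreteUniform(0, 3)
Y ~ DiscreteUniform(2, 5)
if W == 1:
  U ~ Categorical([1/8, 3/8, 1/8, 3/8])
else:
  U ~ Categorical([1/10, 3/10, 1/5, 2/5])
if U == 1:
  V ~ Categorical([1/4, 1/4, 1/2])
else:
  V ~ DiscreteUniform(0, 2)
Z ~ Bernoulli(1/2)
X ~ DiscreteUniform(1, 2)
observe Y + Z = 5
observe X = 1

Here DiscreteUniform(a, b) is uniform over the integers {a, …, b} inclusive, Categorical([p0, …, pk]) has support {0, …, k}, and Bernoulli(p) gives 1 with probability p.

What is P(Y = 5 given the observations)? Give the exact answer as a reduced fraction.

Enumerate traces; 96 have nonzero weight after conditioning:
  (W=0, Y=4, U=0, V=0, Z=1, X=1) weight 1/1920
  (W=0, Y=4, U=0, V=1, Z=1, X=1) weight 1/1920
  (W=0, Y=4, U=0, V=2, Z=1, X=1) weight 1/1920
  (W=0, Y=4, U=1, V=0, Z=1, X=1) weight 3/2560
  (W=0, Y=4, U=1, V=1, Z=1, X=1) weight 3/2560
  (W=0, Y=4, U=1, V=2, Z=1, X=1) weight 3/1280
  (W=0, Y=4, U=2, V=0, Z=1, X=1) weight 1/960
  (W=0, Y=4, U=2, V=1, Z=1, X=1) weight 1/960
  (W=0, Y=5, U=0, V=0, Z=0, X=1) weight 1/1920
  … 87 more
Group by Y:
  weight(Y=4) = 1/16
  weight(Y=5) = 1/16
Total weight = 1/16 + 1/16 = 1/8
P(Y=4 | obs) = 1/16 / 1/8 = 1/2
P(Y=5 | obs) = 1/16 / 1/8 = 1/2

P(Y = 5 | obs) = 1/2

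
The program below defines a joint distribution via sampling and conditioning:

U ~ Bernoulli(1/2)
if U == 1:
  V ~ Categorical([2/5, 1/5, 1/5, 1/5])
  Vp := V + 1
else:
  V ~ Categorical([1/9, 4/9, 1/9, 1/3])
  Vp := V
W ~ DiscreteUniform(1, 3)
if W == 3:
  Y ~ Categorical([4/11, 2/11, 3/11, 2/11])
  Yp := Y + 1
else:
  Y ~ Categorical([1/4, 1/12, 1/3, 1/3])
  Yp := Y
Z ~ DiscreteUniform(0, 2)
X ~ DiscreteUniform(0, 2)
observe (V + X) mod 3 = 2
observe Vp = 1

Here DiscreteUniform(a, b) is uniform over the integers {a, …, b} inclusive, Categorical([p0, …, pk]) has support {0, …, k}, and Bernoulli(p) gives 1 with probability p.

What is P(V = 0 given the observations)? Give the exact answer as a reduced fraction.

Enumerate traces; 72 have nonzero weight after conditioning:
  (U=0, V=1, W=1, Y=0, Z=0, X=1) weight 1/486
  (U=0, V=1, W=1, Y=0, Z=1, X=1) weight 1/486
  (U=0, V=1, W=1, Y=0, Z=2, X=1) weight 1/486
  (U=0, V=1, W=1, Y=1, Z=0, X=1) weight 1/1458
  (U=0, V=1, W=1, Y=1, Z=1, X=1) weight 1/1458
  (U=0, V=1, W=1, Y=1, Z=2, X=1) weight 1/1458
  (U=0, V=1, W=1, Y=2, Z=0, X=1) weight 2/729
  (U=0, V=1, W=1, Y=2, Z=1, X=1) weight 2/729
  (U=1, V=0, W=1, Y=0, Z=0, X=2) weight 1/540
  … 63 more
Group by V:
  weight(V=0) = 1/15
  weight(V=1) = 2/27
Total weight = 1/15 + 2/27 = 19/135
P(V=0 | obs) = 1/15 / 19/135 = 9/19
P(V=1 | obs) = 2/27 / 19/135 = 10/19

P(V = 0 | obs) = 9/19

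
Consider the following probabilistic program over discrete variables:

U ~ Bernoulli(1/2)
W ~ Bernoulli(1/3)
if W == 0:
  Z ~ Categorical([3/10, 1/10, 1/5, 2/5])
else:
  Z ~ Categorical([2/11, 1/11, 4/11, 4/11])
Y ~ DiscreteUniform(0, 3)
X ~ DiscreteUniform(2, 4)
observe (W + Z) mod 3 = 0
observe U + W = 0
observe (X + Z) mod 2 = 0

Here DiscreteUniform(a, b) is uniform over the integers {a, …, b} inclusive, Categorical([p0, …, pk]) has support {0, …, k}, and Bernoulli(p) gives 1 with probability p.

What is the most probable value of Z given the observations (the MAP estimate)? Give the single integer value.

Enumerate traces; 12 have nonzero weight after conditioning:
  (U=0, W=0, Z=0, Y=0, X=2) weight 1/120
  (U=0, W=0, Z=0, Y=0, X=4) weight 1/120
  (U=0, W=0, Z=0, Y=1, X=2) weight 1/120
  (U=0, W=0, Z=0, Y=1, X=4) weight 1/120
  (U=0, W=0, Z=0, Y=2, X=2) weight 1/120
  (U=0, W=0, Z=0, Y=2, X=4) weight 1/120
  (U=0, W=0, Z=0, Y=3, X=2) weight 1/120
  (U=0, W=0, Z=0, Y=3, X=4) weight 1/120
  (U=0, W=0, Z=3, Y=0, X=3) weight 1/90
  … 3 more
Group by Z:
  weight(Z=0) = 1/15
  weight(Z=3) = 2/45
Total weight = 1/15 + 2/45 = 1/9
P(Z=0 | obs) = 1/15 / 1/9 = 3/5
P(Z=3 | obs) = 2/45 / 1/9 = 2/5
argmax = 0

argmax_v P(Z = v | obs) = 0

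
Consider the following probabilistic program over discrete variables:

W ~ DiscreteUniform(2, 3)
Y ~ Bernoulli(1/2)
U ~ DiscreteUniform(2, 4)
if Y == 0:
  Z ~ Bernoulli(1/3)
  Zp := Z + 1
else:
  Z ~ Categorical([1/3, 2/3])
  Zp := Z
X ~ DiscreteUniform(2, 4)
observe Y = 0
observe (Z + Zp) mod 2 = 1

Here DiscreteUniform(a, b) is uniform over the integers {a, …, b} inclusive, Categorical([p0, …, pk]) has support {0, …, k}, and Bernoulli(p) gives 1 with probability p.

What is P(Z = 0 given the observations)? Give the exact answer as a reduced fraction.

P(Z = 0 | obs) = 2/3

Enumerate traces; 36 have nonzero weight after conditioning:
  (W=2, Y=0, U=2, Z=0, X=2) weight 1/54
  (W=2, Y=0, U=2, Z=0, X=3) weight 1/54
  (W=2, Y=0, U=2, Z=0, X=4) weight 1/54
  (W=2, Y=0, U=2, Z=1, X=2) weight 1/108
  (W=2, Y=0, U=2, Z=1, X=3) weight 1/108
  (W=2, Y=0, U=2, Z=1, X=4) weight 1/108
  (W=2, Y=0, U=3, Z=0, X=2) weight 1/54
  (W=2, Y=0, U=3, Z=0, X=3) weight 1/54
  … 28 more
Group by Z:
  weight(Z=0) = 1/3
  weight(Z=1) = 1/6
Total weight = 1/3 + 1/6 = 1/2
P(Z=0 | obs) = 1/3 / 1/2 = 2/3
P(Z=1 | obs) = 1/6 / 1/2 = 1/3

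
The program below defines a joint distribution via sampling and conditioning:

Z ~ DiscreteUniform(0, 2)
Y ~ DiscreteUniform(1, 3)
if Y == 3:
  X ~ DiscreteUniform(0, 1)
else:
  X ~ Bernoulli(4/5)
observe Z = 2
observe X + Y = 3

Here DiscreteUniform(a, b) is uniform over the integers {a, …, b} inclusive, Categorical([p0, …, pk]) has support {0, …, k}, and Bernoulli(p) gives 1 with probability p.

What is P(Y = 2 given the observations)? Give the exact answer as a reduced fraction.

Enumerate traces; 2 have nonzero weight after conditioning:
  (Z=2, Y=2, X=1) weight 4/45
  (Z=2, Y=3, X=0) weight 1/18
Group by Y:
  weight(Y=2) = 4/45
  weight(Y=3) = 1/18
Total weight = 4/45 + 1/18 = 13/90
P(Y=2 | obs) = 4/45 / 13/90 = 8/13
P(Y=3 | obs) = 1/18 / 13/90 = 5/13

P(Y = 2 | obs) = 8/13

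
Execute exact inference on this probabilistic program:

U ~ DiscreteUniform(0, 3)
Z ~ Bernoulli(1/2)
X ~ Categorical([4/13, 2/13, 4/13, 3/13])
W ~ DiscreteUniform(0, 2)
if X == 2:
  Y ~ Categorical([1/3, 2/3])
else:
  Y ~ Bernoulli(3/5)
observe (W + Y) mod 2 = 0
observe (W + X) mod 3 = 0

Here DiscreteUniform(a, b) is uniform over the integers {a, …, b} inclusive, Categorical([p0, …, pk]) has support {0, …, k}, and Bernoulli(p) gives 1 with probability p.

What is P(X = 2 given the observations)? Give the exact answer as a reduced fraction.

P(X = 2 | obs) = 20/47

Enumerate traces; 32 have nonzero weight after conditioning:
  (U=0, Z=0, X=0, W=0, Y=0) weight 1/195
  (U=0, Z=0, X=1, W=2, Y=0) weight 1/390
  (U=0, Z=0, X=2, W=1, Y=1) weight 1/117
  (U=0, Z=0, X=3, W=0, Y=0) weight 1/260
  (U=0, Z=1, X=0, W=0, Y=0) weight 1/195
  (U=0, Z=1, X=1, W=2, Y=0) weight 1/390
  (U=0, Z=1, X=2, W=1, Y=1) weight 1/117
  (U=0, Z=1, X=3, W=0, Y=0) weight 1/260
  … 24 more
Group by X:
  weight(X=0) = 8/195
  weight(X=1) = 4/195
  weight(X=2) = 8/117
  weight(X=3) = 2/65
Total weight = 8/195 + 4/195 + 8/117 + 2/65 = 94/585
P(X=0 | obs) = 8/195 / 94/585 = 12/47
P(X=1 | obs) = 4/195 / 94/585 = 6/47
P(X=2 | obs) = 8/117 / 94/585 = 20/47
P(X=3 | obs) = 2/65 / 94/585 = 9/47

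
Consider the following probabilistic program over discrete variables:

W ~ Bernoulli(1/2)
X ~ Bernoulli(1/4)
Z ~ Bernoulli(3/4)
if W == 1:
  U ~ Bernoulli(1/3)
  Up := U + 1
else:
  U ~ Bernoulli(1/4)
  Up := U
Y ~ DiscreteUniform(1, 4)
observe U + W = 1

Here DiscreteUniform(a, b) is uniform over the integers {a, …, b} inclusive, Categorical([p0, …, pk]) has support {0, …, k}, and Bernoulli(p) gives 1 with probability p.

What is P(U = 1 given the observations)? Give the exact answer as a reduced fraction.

Enumerate traces; 32 have nonzero weight after conditioning:
  (W=0, X=0, Z=0, U=1, Y=1) weight 3/512
  (W=0, X=0, Z=0, U=1, Y=2) weight 3/512
  (W=0, X=0, Z=0, U=1, Y=3) weight 3/512
  (W=0, X=0, Z=0, U=1, Y=4) weight 3/512
  (W=0, X=0, Z=1, U=1, Y=1) weight 9/512
  (W=0, X=0, Z=1, U=1, Y=2) weight 9/512
  (W=0, X=0, Z=1, U=1, Y=3) weight 9/512
  (W=0, X=0, Z=1, U=1, Y=4) weight 9/512
  (W=1, X=0, Z=0, U=0, Y=1) weight 1/64
  … 23 more
Group by U:
  weight(U=0) = 1/3
  weight(U=1) = 1/8
Total weight = 1/3 + 1/8 = 11/24
P(U=0 | obs) = 1/3 / 11/24 = 8/11
P(U=1 | obs) = 1/8 / 11/24 = 3/11

P(U = 1 | obs) = 3/11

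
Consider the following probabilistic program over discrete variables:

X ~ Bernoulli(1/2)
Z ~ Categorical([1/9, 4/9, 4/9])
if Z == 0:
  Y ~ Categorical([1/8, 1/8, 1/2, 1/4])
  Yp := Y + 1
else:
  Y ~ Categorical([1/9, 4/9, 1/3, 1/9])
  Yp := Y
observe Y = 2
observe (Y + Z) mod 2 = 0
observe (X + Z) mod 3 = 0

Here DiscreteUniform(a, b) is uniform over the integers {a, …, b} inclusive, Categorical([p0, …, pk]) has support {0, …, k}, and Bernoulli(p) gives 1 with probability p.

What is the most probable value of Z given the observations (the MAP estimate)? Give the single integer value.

argmax_v P(Z = v | obs) = 2

Enumerate traces; 2 have nonzero weight after conditioning:
  (X=0, Z=0, Y=2) weight 1/36
  (X=1, Z=2, Y=2) weight 2/27
Group by Z:
  weight(Z=0) = 1/36
  weight(Z=2) = 2/27
Total weight = 1/36 + 2/27 = 11/108
P(Z=0 | obs) = 1/36 / 11/108 = 3/11
P(Z=2 | obs) = 2/27 / 11/108 = 8/11
argmax = 2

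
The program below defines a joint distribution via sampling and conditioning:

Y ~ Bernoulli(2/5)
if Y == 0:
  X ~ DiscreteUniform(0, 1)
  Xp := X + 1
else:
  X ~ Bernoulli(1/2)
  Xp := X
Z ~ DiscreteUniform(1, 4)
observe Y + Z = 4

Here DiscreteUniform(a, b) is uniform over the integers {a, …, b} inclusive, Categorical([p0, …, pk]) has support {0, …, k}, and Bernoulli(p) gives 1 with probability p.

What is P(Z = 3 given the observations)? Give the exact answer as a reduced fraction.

Enumerate traces; 4 have nonzero weight after conditioning:
  (Y=0, X=0, Z=4) weight 3/40
  (Y=0, X=1, Z=4) weight 3/40
  (Y=1, X=0, Z=3) weight 1/20
  (Y=1, X=1, Z=3) weight 1/20
Group by Z:
  weight(Z=3) = 1/10
  weight(Z=4) = 3/20
Total weight = 1/10 + 3/20 = 1/4
P(Z=3 | obs) = 1/10 / 1/4 = 2/5
P(Z=4 | obs) = 3/20 / 1/4 = 3/5

P(Z = 3 | obs) = 2/5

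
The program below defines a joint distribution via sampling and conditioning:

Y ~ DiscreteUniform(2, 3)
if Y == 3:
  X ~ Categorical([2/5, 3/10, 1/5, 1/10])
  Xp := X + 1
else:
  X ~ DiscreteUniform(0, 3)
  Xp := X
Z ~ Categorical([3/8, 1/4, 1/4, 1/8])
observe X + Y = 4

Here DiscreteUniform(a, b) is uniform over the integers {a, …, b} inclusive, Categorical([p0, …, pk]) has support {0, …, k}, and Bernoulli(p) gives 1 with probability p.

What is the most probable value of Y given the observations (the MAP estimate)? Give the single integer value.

argmax_v P(Y = v | obs) = 3

Enumerate traces; 8 have nonzero weight after conditioning:
  (Y=2, X=2, Z=0) weight 3/64
  (Y=2, X=2, Z=1) weight 1/32
  (Y=2, X=2, Z=2) weight 1/32
  (Y=2, X=2, Z=3) weight 1/64
  (Y=3, X=1, Z=0) weight 9/160
  (Y=3, X=1, Z=1) weight 3/80
  (Y=3, X=1, Z=2) weight 3/80
  (Y=3, X=1, Z=3) weight 3/160
Group by Y:
  weight(Y=2) = 1/8
  weight(Y=3) = 3/20
Total weight = 1/8 + 3/20 = 11/40
P(Y=2 | obs) = 1/8 / 11/40 = 5/11
P(Y=3 | obs) = 3/20 / 11/40 = 6/11
argmax = 3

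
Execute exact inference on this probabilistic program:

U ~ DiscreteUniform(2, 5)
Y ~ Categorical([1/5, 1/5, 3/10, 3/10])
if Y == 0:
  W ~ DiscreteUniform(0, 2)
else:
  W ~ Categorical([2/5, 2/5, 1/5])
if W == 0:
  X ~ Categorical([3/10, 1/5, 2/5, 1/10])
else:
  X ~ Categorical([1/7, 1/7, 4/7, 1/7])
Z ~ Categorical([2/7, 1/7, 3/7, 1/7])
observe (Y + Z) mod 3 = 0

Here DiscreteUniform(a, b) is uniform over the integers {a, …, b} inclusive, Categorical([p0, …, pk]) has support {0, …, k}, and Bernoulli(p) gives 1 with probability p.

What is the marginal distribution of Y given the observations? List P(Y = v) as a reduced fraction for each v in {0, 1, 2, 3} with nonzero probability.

P(Y=0) = 1/4, P(Y=1) = 1/4, P(Y=2) = 1/8, P(Y=3) = 3/8

Enumerate traces; 288 have nonzero weight after conditioning:
  (U=2, Y=0, W=0, X=0, Z=0) weight 1/700
  (U=2, Y=0, W=0, X=0, Z=3) weight 1/1400
  (U=2, Y=0, W=0, X=1, Z=0) weight 1/1050
  (U=2, Y=0, W=0, X=1, Z=3) weight 1/2100
  (U=2, Y=0, W=0, X=2, Z=0) weight 1/525
  (U=2, Y=0, W=0, X=2, Z=3) weight 1/1050
  (U=2, Y=0, W=0, X=3, Z=0) weight 1/2100
  (U=2, Y=0, W=0, X=3, Z=3) weight 1/4200
  (U=2, Y=1, W=0, X=0, Z=2) weight 9/3500
  (U=2, Y=2, W=0, X=0, Z=1) weight 9/7000
  … 278 more
Group by Y:
  weight(Y=0) = 3/35
  weight(Y=1) = 3/35
  weight(Y=2) = 3/70
  weight(Y=3) = 9/70
Total weight = 3/35 + 3/35 + 3/70 + 9/70 = 12/35
P(Y=0 | obs) = 3/35 / 12/35 = 1/4
P(Y=1 | obs) = 3/35 / 12/35 = 1/4
P(Y=2 | obs) = 3/70 / 12/35 = 1/8
P(Y=3 | obs) = 9/70 / 12/35 = 3/8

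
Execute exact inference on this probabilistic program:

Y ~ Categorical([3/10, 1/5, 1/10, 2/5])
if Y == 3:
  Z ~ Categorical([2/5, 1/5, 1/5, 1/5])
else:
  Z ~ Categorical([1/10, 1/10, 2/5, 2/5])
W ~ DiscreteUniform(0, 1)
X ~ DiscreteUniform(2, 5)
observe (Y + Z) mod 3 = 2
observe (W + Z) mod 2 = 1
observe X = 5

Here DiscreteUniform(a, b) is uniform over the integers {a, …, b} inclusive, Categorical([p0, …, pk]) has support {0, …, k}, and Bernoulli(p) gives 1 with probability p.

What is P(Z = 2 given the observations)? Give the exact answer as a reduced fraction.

P(Z = 2 | obs) = 20/27

Enumerate traces; 5 have nonzero weight after conditioning:
  (Y=0, Z=2, W=1, X=5) weight 3/200
  (Y=1, Z=1, W=0, X=5) weight 1/400
  (Y=2, Z=0, W=1, X=5) weight 1/800
  (Y=2, Z=3, W=0, X=5) weight 1/200
  (Y=3, Z=2, W=1, X=5) weight 1/100
Group by Z:
  weight(Z=0) = 1/800
  weight(Z=1) = 1/400
  weight(Z=2) = 1/40
  weight(Z=3) = 1/200
Total weight = 1/800 + 1/400 + 1/40 + 1/200 = 27/800
P(Z=0 | obs) = 1/800 / 27/800 = 1/27
P(Z=1 | obs) = 1/400 / 27/800 = 2/27
P(Z=2 | obs) = 1/40 / 27/800 = 20/27
P(Z=3 | obs) = 1/200 / 27/800 = 4/27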